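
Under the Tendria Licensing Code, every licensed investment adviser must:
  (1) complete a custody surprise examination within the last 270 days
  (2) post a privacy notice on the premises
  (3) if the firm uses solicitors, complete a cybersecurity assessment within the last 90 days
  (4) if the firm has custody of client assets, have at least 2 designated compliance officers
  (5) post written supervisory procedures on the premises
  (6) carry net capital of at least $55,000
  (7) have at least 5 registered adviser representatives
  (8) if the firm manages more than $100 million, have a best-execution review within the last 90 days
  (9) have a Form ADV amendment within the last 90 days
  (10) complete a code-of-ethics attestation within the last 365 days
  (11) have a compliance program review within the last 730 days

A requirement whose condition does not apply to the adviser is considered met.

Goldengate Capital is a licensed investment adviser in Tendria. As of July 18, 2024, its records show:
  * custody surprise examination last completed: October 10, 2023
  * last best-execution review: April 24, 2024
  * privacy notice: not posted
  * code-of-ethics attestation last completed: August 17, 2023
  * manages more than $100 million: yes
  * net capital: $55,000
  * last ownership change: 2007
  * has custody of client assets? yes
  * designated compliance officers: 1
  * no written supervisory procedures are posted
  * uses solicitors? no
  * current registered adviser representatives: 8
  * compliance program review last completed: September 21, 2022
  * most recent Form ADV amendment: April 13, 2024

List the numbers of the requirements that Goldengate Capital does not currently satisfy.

1. custody surprise examination 282 days ago vs limit 270 → not met
2. privacy notice absent → not met
3. condition 'uses solicitors' does not hold → requirement n/a → met
4. condition 'has custody of client assets' holds; designated compliance officers 1 < 2 → not met
5. written supervisory procedures absent → not met
6. net capital $55,000 ≥ $55,000 → met
7. registered adviser representatives 8 ≥ 5 → met
8. condition 'manages more than $100 million' holds; best-execution review 85 days ago vs limit 90 → met
9. Form ADV amendment 96 days ago vs limit 90 → not met
10. code-of-ethics attestation 336 days ago vs limit 365 → met
11. compliance program review 666 days ago vs limit 730 → met
Not met: 1, 2, 4, 5, 9

1, 2, 4, 5, 9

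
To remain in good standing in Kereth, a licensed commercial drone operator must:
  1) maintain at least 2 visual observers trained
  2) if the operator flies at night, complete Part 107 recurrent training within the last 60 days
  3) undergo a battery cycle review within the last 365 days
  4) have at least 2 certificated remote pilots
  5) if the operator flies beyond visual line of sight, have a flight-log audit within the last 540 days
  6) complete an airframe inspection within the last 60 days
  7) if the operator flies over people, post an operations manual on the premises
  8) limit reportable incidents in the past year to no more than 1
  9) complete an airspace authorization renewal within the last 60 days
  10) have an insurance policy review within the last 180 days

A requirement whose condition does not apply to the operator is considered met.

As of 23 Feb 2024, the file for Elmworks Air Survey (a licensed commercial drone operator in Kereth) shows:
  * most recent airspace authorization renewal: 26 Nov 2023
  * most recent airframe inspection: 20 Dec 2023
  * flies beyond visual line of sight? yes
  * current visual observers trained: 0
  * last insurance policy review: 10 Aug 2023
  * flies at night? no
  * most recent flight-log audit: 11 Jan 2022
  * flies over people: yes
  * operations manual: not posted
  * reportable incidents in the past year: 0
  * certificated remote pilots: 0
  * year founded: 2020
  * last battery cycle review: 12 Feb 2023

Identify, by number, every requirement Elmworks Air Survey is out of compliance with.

1. visual observers trained 0 < 2 → not met
2. condition 'flies at night' does not hold → requirement n/a → met
3. battery cycle review 376 days ago vs limit 365 → not met
4. certificated remote pilots 0 < 2 → not met
5. condition 'flies beyond visual line of sight' holds; flight-log audit 773 days ago vs limit 540 → not met
6. airframe inspection 65 days ago vs limit 60 → not met
7. condition 'flies over people' holds; operations manual absent → not met
8. reportable incidents in the past year 0 ≤ 1 → met
9. airspace authorization renewal 89 days ago vs limit 60 → not met
10. insurance policy review 197 days ago vs limit 180 → not met
Not met: 1, 3, 4, 5, 6, 7, 9, 10

1, 3, 4, 5, 6, 7, 9, 10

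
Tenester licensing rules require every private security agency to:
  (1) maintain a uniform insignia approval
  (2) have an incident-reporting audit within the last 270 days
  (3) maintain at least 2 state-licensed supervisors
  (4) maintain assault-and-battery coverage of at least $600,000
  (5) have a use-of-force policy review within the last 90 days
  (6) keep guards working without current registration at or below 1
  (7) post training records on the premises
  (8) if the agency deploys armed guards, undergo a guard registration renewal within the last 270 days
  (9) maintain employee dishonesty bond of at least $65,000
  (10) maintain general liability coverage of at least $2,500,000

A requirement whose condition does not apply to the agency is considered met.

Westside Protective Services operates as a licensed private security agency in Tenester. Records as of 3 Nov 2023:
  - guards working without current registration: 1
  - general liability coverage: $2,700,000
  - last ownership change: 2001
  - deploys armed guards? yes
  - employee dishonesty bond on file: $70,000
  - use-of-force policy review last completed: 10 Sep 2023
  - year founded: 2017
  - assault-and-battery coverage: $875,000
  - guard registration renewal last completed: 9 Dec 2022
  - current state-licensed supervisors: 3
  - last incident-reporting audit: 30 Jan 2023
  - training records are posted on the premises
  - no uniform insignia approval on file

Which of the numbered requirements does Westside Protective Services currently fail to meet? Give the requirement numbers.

1. uniform insignia approval absent → not met
2. incident-reporting audit 277 days ago vs limit 270 → not met
3. state-licensed supervisors 3 ≥ 2 → met
4. assault-and-battery coverage $875,000 ≥ $600,000 → met
5. use-of-force policy review 54 days ago vs limit 90 → met
6. guards working without current registration 1 ≤ 1 → met
7. training records present → met
8. condition 'deploys armed guards' holds; guard registration renewal 329 days ago vs limit 270 → not met
9. employee dishonesty bond $70,000 ≥ $65,000 → met
10. general liability coverage $2,700,000 ≥ $2,500,000 → met
Not met: 1, 2, 8

1, 2, 8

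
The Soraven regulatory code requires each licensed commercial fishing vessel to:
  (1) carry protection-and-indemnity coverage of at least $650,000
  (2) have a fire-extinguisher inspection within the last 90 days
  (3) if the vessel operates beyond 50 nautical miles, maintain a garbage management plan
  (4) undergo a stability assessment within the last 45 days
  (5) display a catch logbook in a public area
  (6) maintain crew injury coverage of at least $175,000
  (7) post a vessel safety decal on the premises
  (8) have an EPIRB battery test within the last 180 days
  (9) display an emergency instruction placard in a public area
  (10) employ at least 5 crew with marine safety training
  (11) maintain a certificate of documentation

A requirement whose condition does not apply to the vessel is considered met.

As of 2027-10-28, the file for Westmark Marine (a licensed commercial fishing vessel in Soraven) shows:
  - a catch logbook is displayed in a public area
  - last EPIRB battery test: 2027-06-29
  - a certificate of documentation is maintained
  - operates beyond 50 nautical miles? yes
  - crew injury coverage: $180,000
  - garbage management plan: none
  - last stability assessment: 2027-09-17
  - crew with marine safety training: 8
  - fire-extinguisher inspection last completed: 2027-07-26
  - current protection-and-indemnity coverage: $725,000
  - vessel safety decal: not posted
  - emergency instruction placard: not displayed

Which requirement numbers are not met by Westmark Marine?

2, 3, 7, 9

1. protection-and-indemnity coverage $725,000 ≥ $650,000 → met
2. fire-extinguisher inspection 94 days ago vs limit 90 → not met
3. condition 'operates beyond 50 nautical miles' holds; garbage management plan absent → not met
4. stability assessment 41 days ago vs limit 45 → met
5. catch logbook present → met
6. crew injury coverage $180,000 ≥ $175,000 → met
7. vessel safety decal absent → not met
8. EPIRB battery test 121 days ago vs limit 180 → met
9. emergency instruction placard absent → not met
10. crew with marine safety training 8 ≥ 5 → met
11. certificate of documentation present → met
Not met: 2, 3, 7, 9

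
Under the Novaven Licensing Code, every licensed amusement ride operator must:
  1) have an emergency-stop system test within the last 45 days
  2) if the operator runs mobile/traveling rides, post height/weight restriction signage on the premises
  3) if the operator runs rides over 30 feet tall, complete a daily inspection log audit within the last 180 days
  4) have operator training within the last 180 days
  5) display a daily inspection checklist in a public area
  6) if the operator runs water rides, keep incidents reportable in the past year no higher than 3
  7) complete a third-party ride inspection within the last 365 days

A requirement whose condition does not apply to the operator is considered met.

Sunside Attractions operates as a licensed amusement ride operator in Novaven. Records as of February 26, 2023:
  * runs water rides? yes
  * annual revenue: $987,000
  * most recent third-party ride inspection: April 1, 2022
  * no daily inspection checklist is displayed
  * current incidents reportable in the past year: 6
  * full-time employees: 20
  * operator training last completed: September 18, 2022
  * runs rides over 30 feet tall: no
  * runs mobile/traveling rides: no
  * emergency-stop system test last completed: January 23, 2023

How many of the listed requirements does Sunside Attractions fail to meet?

2

1. emergency-stop system test 34 days ago vs limit 45 → met
2. condition 'runs mobile/traveling rides' does not hold → requirement n/a → met
3. condition 'runs rides over 30 feet tall' does not hold → requirement n/a → met
4. operator training 161 days ago vs limit 180 → met
5. daily inspection checklist absent → not met
6. condition 'runs water rides' holds; incidents reportable in the past year 6 > 3 → not met
7. third-party ride inspection 331 days ago vs limit 365 → met
Not met: 2 of 7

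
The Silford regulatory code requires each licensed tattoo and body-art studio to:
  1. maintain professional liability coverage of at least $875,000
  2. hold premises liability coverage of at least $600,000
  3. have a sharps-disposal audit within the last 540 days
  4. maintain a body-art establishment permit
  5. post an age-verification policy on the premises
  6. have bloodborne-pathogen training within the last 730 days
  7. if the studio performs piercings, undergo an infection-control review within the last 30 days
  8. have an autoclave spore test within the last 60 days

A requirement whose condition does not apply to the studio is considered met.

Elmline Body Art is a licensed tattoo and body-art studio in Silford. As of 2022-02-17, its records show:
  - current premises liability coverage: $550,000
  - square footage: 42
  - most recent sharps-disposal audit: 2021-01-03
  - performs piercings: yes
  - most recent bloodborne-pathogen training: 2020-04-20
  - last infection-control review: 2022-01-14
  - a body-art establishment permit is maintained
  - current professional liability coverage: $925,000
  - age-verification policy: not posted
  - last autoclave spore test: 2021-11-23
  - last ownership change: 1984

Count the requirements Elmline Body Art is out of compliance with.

1. professional liability coverage $925,000 ≥ $875,000 → met
2. premises liability coverage $550,000 < $600,000 → not met
3. sharps-disposal audit 410 days ago vs limit 540 → met
4. body-art establishment permit present → met
5. age-verification policy absent → not met
6. bloodborne-pathogen training 668 days ago vs limit 730 → met
7. condition 'performs piercings' holds; infection-control review 34 days ago vs limit 30 → not met
8. autoclave spore test 86 days ago vs limit 60 → not met
Not met: 4 of 8

4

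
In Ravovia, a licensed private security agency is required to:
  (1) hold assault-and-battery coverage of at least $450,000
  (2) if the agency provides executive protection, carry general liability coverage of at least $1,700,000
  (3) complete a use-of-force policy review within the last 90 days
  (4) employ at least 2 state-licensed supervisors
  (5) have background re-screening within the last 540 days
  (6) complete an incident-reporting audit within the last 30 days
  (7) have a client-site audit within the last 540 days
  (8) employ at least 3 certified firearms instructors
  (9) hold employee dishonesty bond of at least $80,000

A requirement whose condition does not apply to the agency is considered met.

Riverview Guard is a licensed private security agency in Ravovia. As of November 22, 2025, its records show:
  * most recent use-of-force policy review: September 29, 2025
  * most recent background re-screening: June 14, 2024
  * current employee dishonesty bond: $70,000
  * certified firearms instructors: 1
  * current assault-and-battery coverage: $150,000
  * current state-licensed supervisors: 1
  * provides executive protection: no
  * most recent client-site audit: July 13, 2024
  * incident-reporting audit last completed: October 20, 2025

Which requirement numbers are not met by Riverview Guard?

1, 4, 6, 8, 9

1. assault-and-battery coverage $150,000 < $450,000 → not met
2. condition 'provides executive protection' does not hold → requirement n/a → met
3. use-of-force policy review 54 days ago vs limit 90 → met
4. state-licensed supervisors 1 < 2 → not met
5. background re-screening 526 days ago vs limit 540 → met
6. incident-reporting audit 33 days ago vs limit 30 → not met
7. client-site audit 497 days ago vs limit 540 → met
8. certified firearms instructors 1 < 3 → not met
9. employee dishonesty bond $70,000 < $80,000 → not met
Not met: 1, 4, 6, 8, 9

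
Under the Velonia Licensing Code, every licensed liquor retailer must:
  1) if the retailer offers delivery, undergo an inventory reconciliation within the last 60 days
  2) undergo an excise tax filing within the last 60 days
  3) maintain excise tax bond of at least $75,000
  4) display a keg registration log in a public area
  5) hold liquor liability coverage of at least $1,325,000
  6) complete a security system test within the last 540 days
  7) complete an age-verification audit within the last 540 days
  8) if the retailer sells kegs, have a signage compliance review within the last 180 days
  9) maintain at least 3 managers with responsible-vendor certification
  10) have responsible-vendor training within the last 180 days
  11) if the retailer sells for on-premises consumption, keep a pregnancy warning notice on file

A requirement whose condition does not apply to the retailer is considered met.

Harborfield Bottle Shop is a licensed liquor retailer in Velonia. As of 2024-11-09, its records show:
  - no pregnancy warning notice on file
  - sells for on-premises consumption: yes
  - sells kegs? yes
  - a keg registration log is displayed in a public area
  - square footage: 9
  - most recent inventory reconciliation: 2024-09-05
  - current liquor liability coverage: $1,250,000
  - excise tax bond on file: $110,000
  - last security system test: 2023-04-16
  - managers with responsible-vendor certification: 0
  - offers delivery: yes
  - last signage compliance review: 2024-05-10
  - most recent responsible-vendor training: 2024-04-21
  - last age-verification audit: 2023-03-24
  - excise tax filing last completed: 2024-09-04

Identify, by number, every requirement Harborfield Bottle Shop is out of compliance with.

1, 2, 5, 6, 7, 8, 9, 10, 11

1. condition 'offers delivery' holds; inventory reconciliation 65 days ago vs limit 60 → not met
2. excise tax filing 66 days ago vs limit 60 → not met
3. excise tax bond $110,000 ≥ $75,000 → met
4. keg registration log present → met
5. liquor liability coverage $1,250,000 < $1,325,000 → not met
6. security system test 573 days ago vs limit 540 → not met
7. age-verification audit 596 days ago vs limit 540 → not met
8. condition 'sells kegs' holds; signage compliance review 183 days ago vs limit 180 → not met
9. managers with responsible-vendor certification 0 < 3 → not met
10. responsible-vendor training 202 days ago vs limit 180 → not met
11. condition 'sells for on-premises consumption' holds; pregnancy warning notice absent → not met
Not met: 1, 2, 5, 6, 7, 8, 9, 10, 11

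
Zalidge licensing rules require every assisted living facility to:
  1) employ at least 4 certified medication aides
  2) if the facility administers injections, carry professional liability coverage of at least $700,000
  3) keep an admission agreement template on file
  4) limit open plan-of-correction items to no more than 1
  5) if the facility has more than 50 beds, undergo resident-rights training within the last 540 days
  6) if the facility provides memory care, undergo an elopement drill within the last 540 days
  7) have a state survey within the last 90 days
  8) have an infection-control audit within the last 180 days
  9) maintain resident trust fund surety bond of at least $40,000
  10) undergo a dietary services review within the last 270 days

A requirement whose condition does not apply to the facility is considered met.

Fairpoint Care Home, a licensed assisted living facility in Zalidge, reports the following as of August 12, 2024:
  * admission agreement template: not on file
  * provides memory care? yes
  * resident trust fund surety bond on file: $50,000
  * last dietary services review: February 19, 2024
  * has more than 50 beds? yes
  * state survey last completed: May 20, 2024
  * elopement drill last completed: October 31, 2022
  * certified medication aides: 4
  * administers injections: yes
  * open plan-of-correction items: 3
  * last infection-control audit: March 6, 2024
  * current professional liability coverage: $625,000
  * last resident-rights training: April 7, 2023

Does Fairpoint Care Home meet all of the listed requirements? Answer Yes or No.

1. certified medication aides 4 ≥ 4 → met
2. condition 'administers injections' holds; professional liability coverage $625,000 < $700,000 → not met
3. admission agreement template absent → not met
4. open plan-of-correction items 3 > 1 → not met
5. condition 'has more than 50 beds' holds; resident-rights training 493 days ago vs limit 540 → met
6. condition 'provides memory care' holds; elopement drill 651 days ago vs limit 540 → not met
7. state survey 84 days ago vs limit 90 → met
8. infection-control audit 159 days ago vs limit 180 → met
9. resident trust fund surety bond $50,000 ≥ $40,000 → met
10. dietary services review 175 days ago vs limit 270 → met
Not met: 2, 3, 4, 6

No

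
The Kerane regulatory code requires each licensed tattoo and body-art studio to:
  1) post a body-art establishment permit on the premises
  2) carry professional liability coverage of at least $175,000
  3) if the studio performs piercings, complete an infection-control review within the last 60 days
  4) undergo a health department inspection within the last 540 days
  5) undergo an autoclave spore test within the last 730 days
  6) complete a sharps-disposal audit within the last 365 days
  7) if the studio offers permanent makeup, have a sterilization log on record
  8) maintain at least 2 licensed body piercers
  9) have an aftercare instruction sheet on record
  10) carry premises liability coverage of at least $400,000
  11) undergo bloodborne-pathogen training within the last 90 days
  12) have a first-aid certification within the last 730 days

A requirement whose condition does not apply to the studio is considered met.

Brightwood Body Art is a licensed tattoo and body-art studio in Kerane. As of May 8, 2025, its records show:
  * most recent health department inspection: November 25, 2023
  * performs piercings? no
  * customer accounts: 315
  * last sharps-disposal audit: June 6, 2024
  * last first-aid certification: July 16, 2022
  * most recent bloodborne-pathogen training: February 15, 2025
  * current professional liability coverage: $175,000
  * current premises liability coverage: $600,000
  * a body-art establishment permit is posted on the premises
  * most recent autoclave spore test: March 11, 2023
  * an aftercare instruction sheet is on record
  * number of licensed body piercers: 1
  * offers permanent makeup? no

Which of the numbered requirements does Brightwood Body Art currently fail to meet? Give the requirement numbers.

1. body-art establishment permit present → met
2. professional liability coverage $175,000 ≥ $175,000 → met
3. condition 'performs piercings' does not hold → requirement n/a → met
4. health department inspection 530 days ago vs limit 540 → met
5. autoclave spore test 789 days ago vs limit 730 → not met
6. sharps-disposal audit 336 days ago vs limit 365 → met
7. condition 'offers permanent makeup' does not hold → requirement n/a → met
8. licensed body piercers 1 < 2 → not met
9. aftercare instruction sheet present → met
10. premises liability coverage $600,000 ≥ $400,000 → met
11. bloodborne-pathogen training 82 days ago vs limit 90 → met
12. first-aid certification 1027 days ago vs limit 730 → not met
Not met: 5, 8, 12

5, 8, 12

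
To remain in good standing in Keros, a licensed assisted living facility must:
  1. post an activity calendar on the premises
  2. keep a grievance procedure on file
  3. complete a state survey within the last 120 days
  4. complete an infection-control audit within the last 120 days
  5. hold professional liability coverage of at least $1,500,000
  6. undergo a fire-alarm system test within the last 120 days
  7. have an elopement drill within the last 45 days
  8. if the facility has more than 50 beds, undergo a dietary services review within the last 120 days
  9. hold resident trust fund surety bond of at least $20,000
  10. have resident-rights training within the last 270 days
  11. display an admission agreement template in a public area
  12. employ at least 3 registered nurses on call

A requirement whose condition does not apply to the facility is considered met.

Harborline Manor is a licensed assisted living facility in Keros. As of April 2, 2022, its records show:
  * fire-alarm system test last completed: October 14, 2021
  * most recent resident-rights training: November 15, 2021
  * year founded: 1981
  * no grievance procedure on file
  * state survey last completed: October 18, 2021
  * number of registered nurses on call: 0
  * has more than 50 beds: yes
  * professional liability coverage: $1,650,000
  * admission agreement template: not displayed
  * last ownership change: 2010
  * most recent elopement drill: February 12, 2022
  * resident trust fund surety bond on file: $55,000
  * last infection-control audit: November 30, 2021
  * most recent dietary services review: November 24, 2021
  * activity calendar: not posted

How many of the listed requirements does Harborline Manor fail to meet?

9

1. activity calendar absent → not met
2. grievance procedure absent → not met
3. state survey 166 days ago vs limit 120 → not met
4. infection-control audit 123 days ago vs limit 120 → not met
5. professional liability coverage $1,650,000 ≥ $1,500,000 → met
6. fire-alarm system test 170 days ago vs limit 120 → not met
7. elopement drill 49 days ago vs limit 45 → not met
8. condition 'has more than 50 beds' holds; dietary services review 129 days ago vs limit 120 → not met
9. resident trust fund surety bond $55,000 ≥ $20,000 → met
10. resident-rights training 138 days ago vs limit 270 → met
11. admission agreement template absent → not met
12. registered nurses on call 0 < 3 → not met
Not met: 9 of 12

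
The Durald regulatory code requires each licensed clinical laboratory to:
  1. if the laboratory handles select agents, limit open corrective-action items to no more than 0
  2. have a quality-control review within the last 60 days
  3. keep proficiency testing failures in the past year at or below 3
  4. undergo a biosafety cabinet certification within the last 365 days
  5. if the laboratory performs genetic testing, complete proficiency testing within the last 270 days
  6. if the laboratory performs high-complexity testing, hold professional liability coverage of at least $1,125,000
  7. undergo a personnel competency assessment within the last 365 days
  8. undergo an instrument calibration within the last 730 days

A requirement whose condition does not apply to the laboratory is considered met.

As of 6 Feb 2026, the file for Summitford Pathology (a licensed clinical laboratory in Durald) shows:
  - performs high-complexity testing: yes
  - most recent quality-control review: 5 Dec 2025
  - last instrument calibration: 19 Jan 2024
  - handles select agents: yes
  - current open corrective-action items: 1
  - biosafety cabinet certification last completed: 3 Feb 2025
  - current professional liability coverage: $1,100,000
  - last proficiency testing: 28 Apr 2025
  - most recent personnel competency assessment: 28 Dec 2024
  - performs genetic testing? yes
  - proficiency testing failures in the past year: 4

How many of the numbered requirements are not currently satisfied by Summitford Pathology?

8

1. condition 'handles select agents' holds; open corrective-action items 1 > 0 → not met
2. quality-control review 63 days ago vs limit 60 → not met
3. proficiency testing failures in the past year 4 > 3 → not met
4. biosafety cabinet certification 368 days ago vs limit 365 → not met
5. condition 'performs genetic testing' holds; proficiency testing 284 days ago vs limit 270 → not met
6. condition 'performs high-complexity testing' holds; professional liability coverage $1,100,000 < $1,125,000 → not met
7. personnel competency assessment 405 days ago vs limit 365 → not met
8. instrument calibration 749 days ago vs limit 730 → not met
Not met: 8 of 8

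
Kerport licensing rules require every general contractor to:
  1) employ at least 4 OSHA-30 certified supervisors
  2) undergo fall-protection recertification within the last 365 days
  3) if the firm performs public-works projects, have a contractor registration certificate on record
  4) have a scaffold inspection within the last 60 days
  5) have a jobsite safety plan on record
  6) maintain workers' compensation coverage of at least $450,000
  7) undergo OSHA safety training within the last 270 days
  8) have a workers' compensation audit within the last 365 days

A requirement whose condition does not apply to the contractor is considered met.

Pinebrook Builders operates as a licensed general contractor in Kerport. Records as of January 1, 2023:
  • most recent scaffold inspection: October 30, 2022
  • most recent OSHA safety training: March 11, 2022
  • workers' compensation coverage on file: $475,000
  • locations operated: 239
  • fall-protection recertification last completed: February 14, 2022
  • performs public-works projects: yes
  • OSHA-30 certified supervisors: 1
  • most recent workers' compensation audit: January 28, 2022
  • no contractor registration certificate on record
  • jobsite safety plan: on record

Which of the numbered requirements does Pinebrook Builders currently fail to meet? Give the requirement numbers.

1, 3, 4, 7

1. OSHA-30 certified supervisors 1 < 4 → not met
2. fall-protection recertification 321 days ago vs limit 365 → met
3. condition 'performs public-works projects' holds; contractor registration certificate absent → not met
4. scaffold inspection 63 days ago vs limit 60 → not met
5. jobsite safety plan present → met
6. workers' compensation coverage $475,000 ≥ $450,000 → met
7. OSHA safety training 296 days ago vs limit 270 → not met
8. workers' compensation audit 338 days ago vs limit 365 → met
Not met: 1, 3, 4, 7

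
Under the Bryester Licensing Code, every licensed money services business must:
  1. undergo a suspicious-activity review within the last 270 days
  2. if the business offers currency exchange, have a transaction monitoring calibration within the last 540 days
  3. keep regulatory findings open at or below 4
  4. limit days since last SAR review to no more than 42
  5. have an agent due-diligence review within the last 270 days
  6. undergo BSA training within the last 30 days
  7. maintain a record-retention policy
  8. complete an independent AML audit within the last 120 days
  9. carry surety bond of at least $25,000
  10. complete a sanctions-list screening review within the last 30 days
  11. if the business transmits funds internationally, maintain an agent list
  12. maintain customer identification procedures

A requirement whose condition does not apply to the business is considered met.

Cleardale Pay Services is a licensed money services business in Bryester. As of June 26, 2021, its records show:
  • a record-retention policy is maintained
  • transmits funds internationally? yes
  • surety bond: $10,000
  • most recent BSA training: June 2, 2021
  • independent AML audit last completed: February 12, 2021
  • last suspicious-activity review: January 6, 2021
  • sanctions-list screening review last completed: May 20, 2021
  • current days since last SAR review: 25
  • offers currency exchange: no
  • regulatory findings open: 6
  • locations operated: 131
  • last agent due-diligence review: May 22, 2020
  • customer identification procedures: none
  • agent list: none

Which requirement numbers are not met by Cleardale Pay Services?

1. suspicious-activity review 171 days ago vs limit 270 → met
2. condition 'offers currency exchange' does not hold → requirement n/a → met
3. regulatory findings open 6 > 4 → not met
4. days since last SAR review 25 ≤ 42 → met
5. agent due-diligence review 400 days ago vs limit 270 → not met
6. BSA training 24 days ago vs limit 30 → met
7. record-retention policy present → met
8. independent AML audit 134 days ago vs limit 120 → not met
9. surety bond $10,000 < $25,000 → not met
10. sanctions-list screening review 37 days ago vs limit 30 → not met
11. condition 'transmits funds internationally' holds; agent list absent → not met
12. customer identification procedures absent → not met
Not met: 3, 5, 8, 9, 10, 11, 12

3, 5, 8, 9, 10, 11, 12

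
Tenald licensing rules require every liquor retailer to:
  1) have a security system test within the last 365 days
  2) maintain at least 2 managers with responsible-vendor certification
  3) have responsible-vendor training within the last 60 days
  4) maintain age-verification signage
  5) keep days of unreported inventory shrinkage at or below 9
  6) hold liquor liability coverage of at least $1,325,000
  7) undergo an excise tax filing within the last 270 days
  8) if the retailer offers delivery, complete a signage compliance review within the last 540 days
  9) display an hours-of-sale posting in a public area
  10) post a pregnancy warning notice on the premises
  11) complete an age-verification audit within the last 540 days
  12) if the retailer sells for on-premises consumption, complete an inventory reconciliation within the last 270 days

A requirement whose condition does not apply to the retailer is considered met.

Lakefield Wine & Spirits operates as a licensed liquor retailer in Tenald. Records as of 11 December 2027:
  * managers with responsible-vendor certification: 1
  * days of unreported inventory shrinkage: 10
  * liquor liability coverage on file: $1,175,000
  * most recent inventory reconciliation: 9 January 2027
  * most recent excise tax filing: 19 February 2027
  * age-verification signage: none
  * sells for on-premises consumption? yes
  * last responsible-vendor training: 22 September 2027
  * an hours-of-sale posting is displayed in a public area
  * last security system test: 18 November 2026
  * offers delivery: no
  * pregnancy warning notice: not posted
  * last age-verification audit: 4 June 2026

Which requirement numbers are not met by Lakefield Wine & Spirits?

1, 2, 3, 4, 5, 6, 7, 10, 11, 12

1. security system test 388 days ago vs limit 365 → not met
2. managers with responsible-vendor certification 1 < 2 → not met
3. responsible-vendor training 80 days ago vs limit 60 → not met
4. age-verification signage absent → not met
5. days of unreported inventory shrinkage 10 > 9 → not met
6. liquor liability coverage $1,175,000 < $1,325,000 → not met
7. excise tax filing 295 days ago vs limit 270 → not met
8. condition 'offers delivery' does not hold → requirement n/a → met
9. hours-of-sale posting present → met
10. pregnancy warning notice absent → not met
11. age-verification audit 555 days ago vs limit 540 → not met
12. condition 'sells for on-premises consumption' holds; inventory reconciliation 336 days ago vs limit 270 → not met
Not met: 1, 2, 3, 4, 5, 6, 7, 10, 11, 12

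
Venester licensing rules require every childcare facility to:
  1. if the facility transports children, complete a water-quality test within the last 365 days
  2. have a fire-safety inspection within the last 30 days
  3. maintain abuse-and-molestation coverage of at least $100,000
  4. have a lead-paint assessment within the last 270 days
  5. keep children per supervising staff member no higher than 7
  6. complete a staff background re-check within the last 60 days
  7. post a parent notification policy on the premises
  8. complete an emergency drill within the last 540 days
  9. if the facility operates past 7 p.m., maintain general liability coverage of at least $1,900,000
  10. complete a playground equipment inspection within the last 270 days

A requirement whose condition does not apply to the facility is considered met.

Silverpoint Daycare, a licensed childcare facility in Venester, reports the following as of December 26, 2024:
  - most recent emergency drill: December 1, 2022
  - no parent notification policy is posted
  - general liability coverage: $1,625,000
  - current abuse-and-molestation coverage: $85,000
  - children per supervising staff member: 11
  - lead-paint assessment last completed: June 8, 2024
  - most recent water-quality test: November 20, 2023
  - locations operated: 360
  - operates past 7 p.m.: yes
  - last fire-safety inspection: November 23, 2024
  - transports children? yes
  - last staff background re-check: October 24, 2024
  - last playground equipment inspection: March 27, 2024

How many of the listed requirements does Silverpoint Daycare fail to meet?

1. condition 'transports children' holds; water-quality test 402 days ago vs limit 365 → not met
2. fire-safety inspection 33 days ago vs limit 30 → not met
3. abuse-and-molestation coverage $85,000 < $100,000 → not met
4. lead-paint assessment 201 days ago vs limit 270 → met
5. children per supervising staff member 11 > 7 → not met
6. staff background re-check 63 days ago vs limit 60 → not met
7. parent notification policy absent → not met
8. emergency drill 756 days ago vs limit 540 → not met
9. condition 'operates past 7 p.m.' holds; general liability coverage $1,625,000 < $1,900,000 → not met
10. playground equipment inspection 274 days ago vs limit 270 → not met
Not met: 9 of 10

9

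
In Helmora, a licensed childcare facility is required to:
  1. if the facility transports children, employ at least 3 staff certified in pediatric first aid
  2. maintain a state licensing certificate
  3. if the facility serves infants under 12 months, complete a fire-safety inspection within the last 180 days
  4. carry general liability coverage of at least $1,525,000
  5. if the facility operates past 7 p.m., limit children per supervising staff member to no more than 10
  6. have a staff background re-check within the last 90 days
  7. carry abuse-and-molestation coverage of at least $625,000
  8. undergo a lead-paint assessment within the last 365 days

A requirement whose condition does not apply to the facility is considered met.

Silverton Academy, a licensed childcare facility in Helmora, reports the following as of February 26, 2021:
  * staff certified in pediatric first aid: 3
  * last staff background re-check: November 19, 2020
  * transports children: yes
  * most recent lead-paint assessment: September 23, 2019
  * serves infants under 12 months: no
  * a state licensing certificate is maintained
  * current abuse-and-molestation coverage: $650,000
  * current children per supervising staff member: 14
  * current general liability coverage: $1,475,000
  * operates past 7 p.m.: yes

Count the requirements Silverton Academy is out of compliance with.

1. condition 'transports children' holds; staff certified in pediatric first aid 3 ≥ 3 → met
2. state licensing certificate present → met
3. condition 'serves infants under 12 months' does not hold → requirement n/a → met
4. general liability coverage $1,475,000 < $1,525,000 → not met
5. condition 'operates past 7 p.m.' holds; children per supervising staff member 14 > 10 → not met
6. staff background re-check 99 days ago vs limit 90 → not met
7. abuse-and-molestation coverage $650,000 ≥ $625,000 → met
8. lead-paint assessment 522 days ago vs limit 365 → not met
Not met: 4 of 8

4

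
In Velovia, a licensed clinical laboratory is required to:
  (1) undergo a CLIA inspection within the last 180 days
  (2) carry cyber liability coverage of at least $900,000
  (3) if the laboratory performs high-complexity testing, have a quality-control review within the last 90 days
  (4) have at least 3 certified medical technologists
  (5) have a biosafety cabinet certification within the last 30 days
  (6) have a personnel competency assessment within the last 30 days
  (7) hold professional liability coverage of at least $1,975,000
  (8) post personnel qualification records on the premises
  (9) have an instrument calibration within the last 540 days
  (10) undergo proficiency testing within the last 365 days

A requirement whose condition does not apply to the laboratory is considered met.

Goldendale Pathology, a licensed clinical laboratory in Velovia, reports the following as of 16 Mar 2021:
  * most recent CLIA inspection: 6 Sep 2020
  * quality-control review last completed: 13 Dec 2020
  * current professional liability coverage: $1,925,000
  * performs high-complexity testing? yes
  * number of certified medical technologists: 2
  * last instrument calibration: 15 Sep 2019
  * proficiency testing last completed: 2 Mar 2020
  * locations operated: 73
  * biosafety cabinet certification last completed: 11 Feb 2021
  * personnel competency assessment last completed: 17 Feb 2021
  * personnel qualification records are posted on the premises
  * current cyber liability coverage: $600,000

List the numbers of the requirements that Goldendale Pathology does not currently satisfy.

1, 2, 3, 4, 5, 7, 9, 10

1. CLIA inspection 191 days ago vs limit 180 → not met
2. cyber liability coverage $600,000 < $900,000 → not met
3. condition 'performs high-complexity testing' holds; quality-control review 93 days ago vs limit 90 → not met
4. certified medical technologists 2 < 3 → not met
5. biosafety cabinet certification 33 days ago vs limit 30 → not met
6. personnel competency assessment 27 days ago vs limit 30 → met
7. professional liability coverage $1,925,000 < $1,975,000 → not met
8. personnel qualification records present → met
9. instrument calibration 548 days ago vs limit 540 → not met
10. proficiency testing 379 days ago vs limit 365 → not met
Not met: 1, 2, 3, 4, 5, 7, 9, 10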